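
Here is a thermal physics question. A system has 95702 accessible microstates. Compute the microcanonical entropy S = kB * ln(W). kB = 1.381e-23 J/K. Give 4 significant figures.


Step 1: ln(W) = ln(95702) = 11.47
Step 2: S = kB * ln(W) = 1.381e-23 * 11.47
Step 3: S = 1.584e-22 J/K

1.584e-22


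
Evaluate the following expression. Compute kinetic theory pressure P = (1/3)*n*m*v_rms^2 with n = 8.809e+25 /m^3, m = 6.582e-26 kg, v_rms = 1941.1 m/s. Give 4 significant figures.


Step 1: v_rms^2 = 1941.1^2 = 3.768e+06
Step 2: n*m = 8.809e+25*6.582e-26 = 5.798
Step 3: P = (1/3)*5.798*3.768e+06 = 7.282e+06 Pa

7.282e+06


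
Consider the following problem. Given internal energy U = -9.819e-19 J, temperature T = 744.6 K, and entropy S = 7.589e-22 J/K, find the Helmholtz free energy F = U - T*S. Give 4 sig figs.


Step 1: T*S = 744.6 * 7.589e-22 = 5.651e-19 J
Step 2: F = U - T*S = -9.819e-19 - 5.651e-19
Step 3: F = -1.547e-18 J

-1.547e-18


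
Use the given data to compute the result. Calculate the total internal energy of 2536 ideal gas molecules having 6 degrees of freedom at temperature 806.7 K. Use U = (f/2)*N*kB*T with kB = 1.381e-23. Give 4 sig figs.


Step 1: f/2 = 6/2 = 3.0
Step 2: N*kB*T = 2536*1.381e-23*806.7 = 2.825e-17
Step 3: U = 3.0 * 2.825e-17 = 8.476e-17 J

8.476e-17


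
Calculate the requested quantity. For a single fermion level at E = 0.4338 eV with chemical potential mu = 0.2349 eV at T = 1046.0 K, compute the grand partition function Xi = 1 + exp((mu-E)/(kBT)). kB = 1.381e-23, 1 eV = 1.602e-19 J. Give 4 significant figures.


Step 1: (mu - E) = 0.2349 - 0.4338 = -0.1989 eV
Step 2: x = (mu-E)*eV/(kB*T) = -0.1989*1.602e-19/(1.381e-23*1046.0) = -2.206
Step 3: exp(x) = 0.1102
Step 4: Xi = 1 + 0.1102 = 1.11

1.11


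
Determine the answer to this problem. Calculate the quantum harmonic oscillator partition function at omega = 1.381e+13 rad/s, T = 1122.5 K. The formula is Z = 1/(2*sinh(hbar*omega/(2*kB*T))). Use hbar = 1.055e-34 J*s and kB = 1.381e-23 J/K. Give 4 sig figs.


Step 1: Compute x = hbar*omega/(kB*T) = 1.055e-34*1.381e+13/(1.381e-23*1122.5) = 0.09399
Step 2: x/2 = 0.04699
Step 3: sinh(x/2) = 0.04701
Step 4: Z = 1/(2*0.04701) = 10.64

10.64


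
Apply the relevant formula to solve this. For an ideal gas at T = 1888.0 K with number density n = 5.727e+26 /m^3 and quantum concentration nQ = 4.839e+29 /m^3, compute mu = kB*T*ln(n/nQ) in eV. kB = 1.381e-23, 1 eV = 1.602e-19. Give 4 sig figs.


Step 1: n/nQ = 5.727e+26/4.839e+29 = 0.001184
Step 2: ln(n/nQ) = -6.739
Step 3: mu = kB*T*ln(n/nQ) = 2.607e-20*-6.739 = -1.757e-19 J
Step 4: Convert to eV: -1.757e-19/1.602e-19 = -1.097 eV

-1.097


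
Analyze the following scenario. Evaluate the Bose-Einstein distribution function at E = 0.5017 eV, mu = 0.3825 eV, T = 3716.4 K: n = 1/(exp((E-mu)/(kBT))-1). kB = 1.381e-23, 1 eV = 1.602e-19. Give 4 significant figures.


Step 1: (E - mu) = 0.1192 eV
Step 2: x = (E-mu)*eV/(kB*T) = 0.1192*1.602e-19/(1.381e-23*3716.4) = 0.3721
Step 3: exp(x) = 1.451
Step 4: n = 1/(exp(x)-1) = 2.219

2.219


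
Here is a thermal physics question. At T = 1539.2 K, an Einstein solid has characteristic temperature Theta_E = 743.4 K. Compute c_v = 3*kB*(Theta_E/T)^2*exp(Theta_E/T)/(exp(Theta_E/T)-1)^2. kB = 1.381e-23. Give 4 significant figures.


Step 1: x = Theta_E/T = 743.4/1539.2 = 0.483
Step 2: x^2 = 0.2333
Step 3: exp(x) = 1.621
Step 4: c_v = 3*1.381e-23*0.2333*1.621/(1.621-1)^2 = 4.063e-23

4.063e-23


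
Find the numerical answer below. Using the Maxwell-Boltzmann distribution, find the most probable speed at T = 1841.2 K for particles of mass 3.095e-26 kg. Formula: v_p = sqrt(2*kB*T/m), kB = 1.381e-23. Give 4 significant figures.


Step 1: Numerator = 2*kB*T = 2*1.381e-23*1841.2 = 5.085e-20
Step 2: Ratio = 5.085e-20 / 3.095e-26 = 1.643e+06
Step 3: v_p = sqrt(1.643e+06) = 1282 m/s

1282


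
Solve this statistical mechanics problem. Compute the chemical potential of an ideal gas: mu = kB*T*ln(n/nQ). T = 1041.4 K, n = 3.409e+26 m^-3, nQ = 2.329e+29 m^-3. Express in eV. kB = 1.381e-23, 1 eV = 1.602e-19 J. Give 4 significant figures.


Step 1: n/nQ = 3.409e+26/2.329e+29 = 0.001464
Step 2: ln(n/nQ) = -6.527
Step 3: mu = kB*T*ln(n/nQ) = 1.438e-20*-6.527 = -9.387e-20 J
Step 4: Convert to eV: -9.387e-20/1.602e-19 = -0.5859 eV

-0.5859


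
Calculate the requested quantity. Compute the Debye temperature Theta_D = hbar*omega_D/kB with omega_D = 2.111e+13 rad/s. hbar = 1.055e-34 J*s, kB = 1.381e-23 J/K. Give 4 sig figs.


Step 1: hbar*omega_D = 1.055e-34 * 2.111e+13 = 2.227e-21 J
Step 2: Theta_D = 2.227e-21 / 1.381e-23
Step 3: Theta_D = 161.3 K

161.3


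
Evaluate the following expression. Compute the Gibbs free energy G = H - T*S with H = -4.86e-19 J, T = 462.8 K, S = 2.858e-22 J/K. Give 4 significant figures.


Step 1: T*S = 462.8 * 2.858e-22 = 1.323e-19 J
Step 2: G = H - T*S = -4.86e-19 - 1.323e-19
Step 3: G = -6.183e-19 J

-6.183e-19


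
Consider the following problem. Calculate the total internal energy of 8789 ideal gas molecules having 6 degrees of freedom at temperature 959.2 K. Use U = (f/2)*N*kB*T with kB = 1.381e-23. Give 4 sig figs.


Step 1: f/2 = 6/2 = 3.0
Step 2: N*kB*T = 8789*1.381e-23*959.2 = 1.164e-16
Step 3: U = 3.0 * 1.164e-16 = 3.493e-16 J

3.493e-16


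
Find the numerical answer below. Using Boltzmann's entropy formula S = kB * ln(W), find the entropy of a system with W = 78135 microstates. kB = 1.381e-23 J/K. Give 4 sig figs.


Step 1: ln(W) = ln(78135) = 11.27
Step 2: S = kB * ln(W) = 1.381e-23 * 11.27
Step 3: S = 1.556e-22 J/K

1.556e-22


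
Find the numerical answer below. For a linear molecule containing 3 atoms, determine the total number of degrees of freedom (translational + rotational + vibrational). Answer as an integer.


Step 1: Translational DOF = 3
Step 2: Rotational DOF (linear) = 2
Step 3: Vibrational DOF = 3*3 - 5 = 4
Step 4: Total = 3 + 2 + 4 = 9

9


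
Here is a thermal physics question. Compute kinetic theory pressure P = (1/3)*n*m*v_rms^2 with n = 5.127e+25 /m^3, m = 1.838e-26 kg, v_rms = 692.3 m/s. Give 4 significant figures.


Step 1: v_rms^2 = 692.3^2 = 4.793e+05
Step 2: n*m = 5.127e+25*1.838e-26 = 0.9423
Step 3: P = (1/3)*0.9423*4.793e+05 = 1.505e+05 Pa

1.505e+05


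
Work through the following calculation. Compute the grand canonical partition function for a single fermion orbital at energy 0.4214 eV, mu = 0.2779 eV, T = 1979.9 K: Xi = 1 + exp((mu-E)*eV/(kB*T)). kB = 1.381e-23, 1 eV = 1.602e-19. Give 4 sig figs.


Step 1: (mu - E) = 0.2779 - 0.4214 = -0.1435 eV
Step 2: x = (mu-E)*eV/(kB*T) = -0.1435*1.602e-19/(1.381e-23*1979.9) = -0.8408
Step 3: exp(x) = 0.4314
Step 4: Xi = 1 + 0.4314 = 1.431

1.431


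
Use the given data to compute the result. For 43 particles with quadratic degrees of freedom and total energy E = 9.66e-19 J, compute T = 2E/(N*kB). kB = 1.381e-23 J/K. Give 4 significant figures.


Step 1: Numerator = 2*E = 2*9.66e-19 = 1.932e-18 J
Step 2: Denominator = N*kB = 43*1.381e-23 = 5.938e-22
Step 3: T = 1.932e-18 / 5.938e-22 = 3253 K

3253


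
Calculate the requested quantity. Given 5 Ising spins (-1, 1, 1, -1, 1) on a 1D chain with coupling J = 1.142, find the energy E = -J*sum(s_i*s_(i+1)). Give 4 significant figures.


Step 1: Nearest-neighbor products: -1, 1, -1, -1
Step 2: Sum of products = -2
Step 3: E = -1.142 * -2 = 2.284

2.284


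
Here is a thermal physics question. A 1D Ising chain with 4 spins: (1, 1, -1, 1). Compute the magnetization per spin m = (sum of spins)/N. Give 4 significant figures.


Step 1: Count up spins (+1): 3, down spins (-1): 1
Step 2: Total magnetization M = 3 - 1 = 2
Step 3: m = M/N = 2/4 = 0.5

0.5


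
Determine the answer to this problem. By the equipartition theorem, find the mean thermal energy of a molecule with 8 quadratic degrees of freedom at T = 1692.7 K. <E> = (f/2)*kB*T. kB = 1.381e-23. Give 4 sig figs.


Step 1: f/2 = 8/2 = 4
Step 2: kB*T = 1.381e-23 * 1692.7 = 2.338e-20
Step 3: <E> = 4 * 2.338e-20 = 9.35e-20 J

9.35e-20


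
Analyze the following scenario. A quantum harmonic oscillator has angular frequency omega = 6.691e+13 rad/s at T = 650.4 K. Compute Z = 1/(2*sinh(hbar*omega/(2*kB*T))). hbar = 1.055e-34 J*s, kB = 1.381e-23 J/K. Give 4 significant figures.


Step 1: Compute x = hbar*omega/(kB*T) = 1.055e-34*6.691e+13/(1.381e-23*650.4) = 0.7859
Step 2: x/2 = 0.393
Step 3: sinh(x/2) = 0.4031
Step 4: Z = 1/(2*0.4031) = 1.24

1.24


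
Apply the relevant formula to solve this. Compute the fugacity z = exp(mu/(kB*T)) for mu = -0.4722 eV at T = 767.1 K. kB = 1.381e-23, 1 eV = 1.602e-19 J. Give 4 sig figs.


Step 1: Convert mu to Joules: -0.4722*1.602e-19 = -7.565e-20 J
Step 2: kB*T = 1.381e-23*767.1 = 1.059e-20 J
Step 3: mu/(kB*T) = -7.141
Step 4: z = exp(-7.141) = 0.0007922

0.0007922


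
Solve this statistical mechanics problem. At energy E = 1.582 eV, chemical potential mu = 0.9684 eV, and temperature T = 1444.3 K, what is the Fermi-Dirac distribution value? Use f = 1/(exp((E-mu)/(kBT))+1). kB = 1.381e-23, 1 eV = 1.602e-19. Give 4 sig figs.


Step 1: (E - mu) = 1.582 - 0.9684 = 0.6136 eV
Step 2: Convert: (E-mu)*eV = 9.83e-20 J
Step 3: x = (E-mu)*eV/(kB*T) = 4.928
Step 4: f = 1/(exp(4.928)+1) = 0.007187

0.007187


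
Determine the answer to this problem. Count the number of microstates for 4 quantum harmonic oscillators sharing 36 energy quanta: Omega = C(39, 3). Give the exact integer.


Step 1: Use binomial coefficient C(39, 3)
Step 2: Numerator = 39! / 36!
Step 3: Denominator = 3!
Step 4: Omega = 9139

9139


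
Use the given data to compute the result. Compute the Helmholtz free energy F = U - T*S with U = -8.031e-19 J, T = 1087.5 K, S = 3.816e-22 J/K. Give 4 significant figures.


Step 1: T*S = 1087.5 * 3.816e-22 = 4.15e-19 J
Step 2: F = U - T*S = -8.031e-19 - 4.15e-19
Step 3: F = -1.218e-18 J

-1.218e-18


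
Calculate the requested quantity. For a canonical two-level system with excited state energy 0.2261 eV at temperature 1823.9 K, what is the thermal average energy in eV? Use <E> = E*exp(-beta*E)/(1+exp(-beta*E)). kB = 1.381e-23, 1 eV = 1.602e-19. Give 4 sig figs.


Step 1: beta*E = 0.2261*1.602e-19/(1.381e-23*1823.9) = 1.438
Step 2: exp(-beta*E) = 0.2374
Step 3: <E> = 0.2261*0.2374/(1+0.2374) = 0.04338 eV

0.04338


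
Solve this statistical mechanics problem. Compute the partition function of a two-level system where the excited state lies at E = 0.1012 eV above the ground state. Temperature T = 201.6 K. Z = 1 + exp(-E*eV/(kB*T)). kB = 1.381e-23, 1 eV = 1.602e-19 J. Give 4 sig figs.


Step 1: Compute beta*E = E*eV/(kB*T) = 0.1012*1.602e-19/(1.381e-23*201.6) = 5.823
Step 2: exp(-beta*E) = exp(-5.823) = 0.002958
Step 3: Z = 1 + 0.002958 = 1.003

1.003


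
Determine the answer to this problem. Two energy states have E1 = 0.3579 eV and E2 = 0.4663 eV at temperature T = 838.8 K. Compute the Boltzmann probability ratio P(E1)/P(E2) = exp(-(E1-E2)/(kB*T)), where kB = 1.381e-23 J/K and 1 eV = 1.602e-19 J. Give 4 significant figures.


Step 1: Compute energy difference dE = E1 - E2 = 0.3579 - 0.4663 = -0.1084 eV
Step 2: Convert to Joules: dE_J = -0.1084 * 1.602e-19 = -1.737e-20 J
Step 3: Compute exponent = -dE_J / (kB * T) = -(-1.737e-20) / (1.381e-23 * 838.8) = 1.499
Step 4: P(E1)/P(E2) = exp(1.499) = 4.478

4.478


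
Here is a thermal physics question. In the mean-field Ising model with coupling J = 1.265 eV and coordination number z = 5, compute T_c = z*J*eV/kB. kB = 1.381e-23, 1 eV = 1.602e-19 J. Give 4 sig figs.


Step 1: z*J = 5*1.265 = 6.325 eV
Step 2: Convert to Joules: 6.325*1.602e-19 = 1.013e-18 J
Step 3: T_c = 1.013e-18 / 1.381e-23 = 7.337e+04 K

7.337e+04


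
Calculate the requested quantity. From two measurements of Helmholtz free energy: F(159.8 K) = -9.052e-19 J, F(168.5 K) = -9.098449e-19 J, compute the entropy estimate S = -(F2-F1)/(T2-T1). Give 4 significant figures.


Step 1: dF = F2 - F1 = -9.098449e-19 - (-9.052e-19) = -4.6449e-21 J
Step 2: dT = T2 - T1 = 168.5 - 159.8 = 8.7 K
Step 3: S = -dF/dT = -(-4.6449e-21)/8.7 = 5.339e-22 J/K

5.339e-22


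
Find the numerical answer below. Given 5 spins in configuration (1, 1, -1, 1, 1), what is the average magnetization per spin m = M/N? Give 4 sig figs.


Step 1: Count up spins (+1): 4, down spins (-1): 1
Step 2: Total magnetization M = 4 - 1 = 3
Step 3: m = M/N = 3/5 = 0.6

0.6


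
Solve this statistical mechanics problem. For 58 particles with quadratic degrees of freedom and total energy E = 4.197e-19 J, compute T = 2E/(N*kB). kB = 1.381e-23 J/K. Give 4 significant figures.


Step 1: Numerator = 2*E = 2*4.197e-19 = 8.394e-19 J
Step 2: Denominator = N*kB = 58*1.381e-23 = 8.01e-22
Step 3: T = 8.394e-19 / 8.01e-22 = 1048 K

1048


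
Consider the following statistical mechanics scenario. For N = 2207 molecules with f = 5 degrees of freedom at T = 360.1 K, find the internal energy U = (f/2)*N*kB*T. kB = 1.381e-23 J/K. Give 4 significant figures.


Step 1: f/2 = 5/2 = 2.5
Step 2: N*kB*T = 2207*1.381e-23*360.1 = 1.098e-17
Step 3: U = 2.5 * 1.098e-17 = 2.744e-17 J

2.744e-17


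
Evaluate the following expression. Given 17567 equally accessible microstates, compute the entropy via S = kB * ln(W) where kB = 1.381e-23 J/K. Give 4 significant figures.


Step 1: ln(W) = ln(17567) = 9.774
Step 2: S = kB * ln(W) = 1.381e-23 * 9.774
Step 3: S = 1.35e-22 J/K

1.35e-22


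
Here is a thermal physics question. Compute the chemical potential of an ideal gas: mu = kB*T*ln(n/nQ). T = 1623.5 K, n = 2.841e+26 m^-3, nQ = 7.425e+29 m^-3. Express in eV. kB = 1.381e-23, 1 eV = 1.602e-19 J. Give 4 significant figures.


Step 1: n/nQ = 2.841e+26/7.425e+29 = 0.0003826
Step 2: ln(n/nQ) = -7.868
Step 3: mu = kB*T*ln(n/nQ) = 2.242e-20*-7.868 = -1.764e-19 J
Step 4: Convert to eV: -1.764e-19/1.602e-19 = -1.101 eV

-1.101


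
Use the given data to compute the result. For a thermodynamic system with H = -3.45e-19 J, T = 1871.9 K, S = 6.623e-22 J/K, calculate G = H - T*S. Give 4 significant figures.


Step 1: T*S = 1871.9 * 6.623e-22 = 1.24e-18 J
Step 2: G = H - T*S = -3.45e-19 - 1.24e-18
Step 3: G = -1.585e-18 J

-1.585e-18


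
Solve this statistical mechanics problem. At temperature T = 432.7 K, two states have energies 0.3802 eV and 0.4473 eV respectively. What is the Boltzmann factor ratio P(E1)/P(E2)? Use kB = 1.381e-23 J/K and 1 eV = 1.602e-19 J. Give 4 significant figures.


Step 1: Compute energy difference dE = E1 - E2 = 0.3802 - 0.4473 = -0.0671 eV
Step 2: Convert to Joules: dE_J = -0.0671 * 1.602e-19 = -1.075e-20 J
Step 3: Compute exponent = -dE_J / (kB * T) = -(-1.075e-20) / (1.381e-23 * 432.7) = 1.799
Step 4: P(E1)/P(E2) = exp(1.799) = 6.043

6.043


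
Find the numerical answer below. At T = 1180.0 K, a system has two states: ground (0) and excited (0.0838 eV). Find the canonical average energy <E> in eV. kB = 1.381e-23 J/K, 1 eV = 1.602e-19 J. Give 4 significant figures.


Step 1: beta*E = 0.0838*1.602e-19/(1.381e-23*1180.0) = 0.8238
Step 2: exp(-beta*E) = 0.4388
Step 3: <E> = 0.0838*0.4388/(1+0.4388) = 0.02556 eV

0.02556


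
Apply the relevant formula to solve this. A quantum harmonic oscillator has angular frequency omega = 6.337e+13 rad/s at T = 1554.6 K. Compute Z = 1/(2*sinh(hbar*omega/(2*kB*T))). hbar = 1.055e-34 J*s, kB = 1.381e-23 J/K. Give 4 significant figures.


Step 1: Compute x = hbar*omega/(kB*T) = 1.055e-34*6.337e+13/(1.381e-23*1554.6) = 0.3114
Step 2: x/2 = 0.1557
Step 3: sinh(x/2) = 0.1563
Step 4: Z = 1/(2*0.1563) = 3.198

3.198


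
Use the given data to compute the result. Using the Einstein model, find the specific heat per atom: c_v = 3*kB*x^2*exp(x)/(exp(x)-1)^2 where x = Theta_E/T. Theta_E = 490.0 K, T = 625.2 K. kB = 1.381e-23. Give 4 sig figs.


Step 1: x = Theta_E/T = 490.0/625.2 = 0.7837
Step 2: x^2 = 0.6143
Step 3: exp(x) = 2.19
Step 4: c_v = 3*1.381e-23*0.6143*2.19/(2.19-1)^2 = 3.937e-23

3.937e-23


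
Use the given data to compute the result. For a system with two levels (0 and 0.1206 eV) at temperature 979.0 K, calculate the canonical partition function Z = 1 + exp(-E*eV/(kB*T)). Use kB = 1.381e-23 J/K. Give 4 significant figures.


Step 1: Compute beta*E = E*eV/(kB*T) = 0.1206*1.602e-19/(1.381e-23*979.0) = 1.429
Step 2: exp(-beta*E) = exp(-1.429) = 0.2395
Step 3: Z = 1 + 0.2395 = 1.24

1.24


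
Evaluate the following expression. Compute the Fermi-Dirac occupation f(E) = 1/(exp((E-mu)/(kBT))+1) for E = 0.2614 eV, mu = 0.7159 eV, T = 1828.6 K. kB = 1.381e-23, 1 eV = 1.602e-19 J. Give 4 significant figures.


Step 1: (E - mu) = 0.2614 - 0.7159 = -0.4545 eV
Step 2: Convert: (E-mu)*eV = -7.281e-20 J
Step 3: x = (E-mu)*eV/(kB*T) = -2.883
Step 4: f = 1/(exp(-2.883)+1) = 0.947

0.947


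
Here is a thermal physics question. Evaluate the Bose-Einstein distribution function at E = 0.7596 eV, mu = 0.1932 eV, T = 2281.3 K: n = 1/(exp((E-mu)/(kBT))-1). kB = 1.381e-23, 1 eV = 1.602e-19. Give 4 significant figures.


Step 1: (E - mu) = 0.5664 eV
Step 2: x = (E-mu)*eV/(kB*T) = 0.5664*1.602e-19/(1.381e-23*2281.3) = 2.88
Step 3: exp(x) = 17.82
Step 4: n = 1/(exp(x)-1) = 0.05947

0.05947


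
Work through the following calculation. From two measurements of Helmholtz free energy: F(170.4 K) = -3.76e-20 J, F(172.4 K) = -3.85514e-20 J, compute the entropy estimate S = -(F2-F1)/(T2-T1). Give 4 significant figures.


Step 1: dF = F2 - F1 = -3.85514e-20 - (-3.76e-20) = -9.514e-22 J
Step 2: dT = T2 - T1 = 172.4 - 170.4 = 2 K
Step 3: S = -dF/dT = -(-9.514e-22)/2 = 4.757e-22 J/K

4.757e-22


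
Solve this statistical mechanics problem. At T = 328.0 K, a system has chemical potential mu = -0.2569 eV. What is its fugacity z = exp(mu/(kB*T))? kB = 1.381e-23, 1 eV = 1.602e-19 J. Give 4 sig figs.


Step 1: Convert mu to Joules: -0.2569*1.602e-19 = -4.116e-20 J
Step 2: kB*T = 1.381e-23*328.0 = 4.53e-21 J
Step 3: mu/(kB*T) = -9.086
Step 4: z = exp(-9.086) = 0.0001133

0.0001133


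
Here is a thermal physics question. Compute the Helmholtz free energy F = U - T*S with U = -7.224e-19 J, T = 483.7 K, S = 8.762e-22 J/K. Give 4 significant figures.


Step 1: T*S = 483.7 * 8.762e-22 = 4.238e-19 J
Step 2: F = U - T*S = -7.224e-19 - 4.238e-19
Step 3: F = -1.146e-18 J

-1.146e-18


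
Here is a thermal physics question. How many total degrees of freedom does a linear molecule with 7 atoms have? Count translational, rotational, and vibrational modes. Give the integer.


Step 1: Translational DOF = 3
Step 2: Rotational DOF (linear) = 2
Step 3: Vibrational DOF = 3*7 - 5 = 16
Step 4: Total = 3 + 2 + 16 = 21

21


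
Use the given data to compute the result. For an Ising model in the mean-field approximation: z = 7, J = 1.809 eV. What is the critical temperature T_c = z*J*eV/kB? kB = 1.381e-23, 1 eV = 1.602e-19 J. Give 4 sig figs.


Step 1: z*J = 7*1.809 = 12.66 eV
Step 2: Convert to Joules: 12.66*1.602e-19 = 2.029e-18 J
Step 3: T_c = 2.029e-18 / 1.381e-23 = 1.469e+05 K

1.469e+05


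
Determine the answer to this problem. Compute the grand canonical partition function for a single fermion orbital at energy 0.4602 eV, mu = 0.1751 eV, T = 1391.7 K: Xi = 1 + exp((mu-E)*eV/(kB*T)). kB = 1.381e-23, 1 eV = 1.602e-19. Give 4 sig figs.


Step 1: (mu - E) = 0.1751 - 0.4602 = -0.2851 eV
Step 2: x = (mu-E)*eV/(kB*T) = -0.2851*1.602e-19/(1.381e-23*1391.7) = -2.376
Step 3: exp(x) = 0.09288
Step 4: Xi = 1 + 0.09288 = 1.093

1.093


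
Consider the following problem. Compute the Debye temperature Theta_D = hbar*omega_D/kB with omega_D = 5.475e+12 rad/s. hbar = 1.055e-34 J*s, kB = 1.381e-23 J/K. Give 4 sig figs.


Step 1: hbar*omega_D = 1.055e-34 * 5.475e+12 = 5.776e-22 J
Step 2: Theta_D = 5.776e-22 / 1.381e-23
Step 3: Theta_D = 41.83 K

41.83


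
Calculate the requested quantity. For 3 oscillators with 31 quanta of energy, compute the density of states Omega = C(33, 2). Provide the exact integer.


Step 1: Use binomial coefficient C(33, 2)
Step 2: Numerator = 33! / 31!
Step 3: Denominator = 2!
Step 4: Omega = 528

528


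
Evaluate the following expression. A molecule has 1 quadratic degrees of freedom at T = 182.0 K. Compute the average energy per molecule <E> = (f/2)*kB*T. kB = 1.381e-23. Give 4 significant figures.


Step 1: f/2 = 1/2 = 0.5
Step 2: kB*T = 1.381e-23 * 182.0 = 2.513e-21
Step 3: <E> = 0.5 * 2.513e-21 = 1.257e-21 J

1.257e-21


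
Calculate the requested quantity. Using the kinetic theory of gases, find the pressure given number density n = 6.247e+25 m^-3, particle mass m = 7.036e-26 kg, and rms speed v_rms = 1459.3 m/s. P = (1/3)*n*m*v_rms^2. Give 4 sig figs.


Step 1: v_rms^2 = 1459.3^2 = 2.13e+06
Step 2: n*m = 6.247e+25*7.036e-26 = 4.395
Step 3: P = (1/3)*4.395*2.13e+06 = 3.12e+06 Pa

3.12e+06


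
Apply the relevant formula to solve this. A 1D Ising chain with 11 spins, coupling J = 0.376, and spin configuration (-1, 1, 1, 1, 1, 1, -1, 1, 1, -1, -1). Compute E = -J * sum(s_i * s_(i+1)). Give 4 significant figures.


Step 1: Nearest-neighbor products: -1, 1, 1, 1, 1, -1, -1, 1, -1, 1
Step 2: Sum of products = 2
Step 3: E = -0.376 * 2 = -0.752

-0.752


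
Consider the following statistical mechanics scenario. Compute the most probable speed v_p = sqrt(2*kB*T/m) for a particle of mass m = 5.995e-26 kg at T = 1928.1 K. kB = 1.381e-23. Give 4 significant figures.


Step 1: Numerator = 2*kB*T = 2*1.381e-23*1928.1 = 5.325e-20
Step 2: Ratio = 5.325e-20 / 5.995e-26 = 8.883e+05
Step 3: v_p = sqrt(8.883e+05) = 942.5 m/s

942.5


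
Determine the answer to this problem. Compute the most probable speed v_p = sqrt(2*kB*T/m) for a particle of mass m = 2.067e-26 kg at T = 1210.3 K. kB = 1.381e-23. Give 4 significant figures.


Step 1: Numerator = 2*kB*T = 2*1.381e-23*1210.3 = 3.343e-20
Step 2: Ratio = 3.343e-20 / 2.067e-26 = 1.617e+06
Step 3: v_p = sqrt(1.617e+06) = 1272 m/s

1272


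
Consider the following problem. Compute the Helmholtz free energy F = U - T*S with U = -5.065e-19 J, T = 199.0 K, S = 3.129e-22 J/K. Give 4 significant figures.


Step 1: T*S = 199.0 * 3.129e-22 = 6.227e-20 J
Step 2: F = U - T*S = -5.065e-19 - 6.227e-20
Step 3: F = -5.688e-19 J

-5.688e-19


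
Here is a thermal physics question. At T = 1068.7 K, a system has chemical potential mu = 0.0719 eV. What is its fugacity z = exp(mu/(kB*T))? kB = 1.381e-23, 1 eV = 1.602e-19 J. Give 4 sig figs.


Step 1: Convert mu to Joules: 0.0719*1.602e-19 = 1.152e-20 J
Step 2: kB*T = 1.381e-23*1068.7 = 1.476e-20 J
Step 3: mu/(kB*T) = 0.7804
Step 4: z = exp(0.7804) = 2.182

2.182


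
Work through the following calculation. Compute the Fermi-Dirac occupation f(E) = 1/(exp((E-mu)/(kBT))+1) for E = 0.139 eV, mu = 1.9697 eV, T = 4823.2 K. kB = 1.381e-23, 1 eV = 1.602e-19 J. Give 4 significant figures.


Step 1: (E - mu) = 0.139 - 1.9697 = -1.831 eV
Step 2: Convert: (E-mu)*eV = -2.933e-19 J
Step 3: x = (E-mu)*eV/(kB*T) = -4.403
Step 4: f = 1/(exp(-4.403)+1) = 0.9879

0.9879


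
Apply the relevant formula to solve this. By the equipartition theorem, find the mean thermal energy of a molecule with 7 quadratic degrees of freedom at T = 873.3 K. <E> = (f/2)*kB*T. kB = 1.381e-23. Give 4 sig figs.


Step 1: f/2 = 7/2 = 3.5
Step 2: kB*T = 1.381e-23 * 873.3 = 1.206e-20
Step 3: <E> = 3.5 * 1.206e-20 = 4.221e-20 J

4.221e-20


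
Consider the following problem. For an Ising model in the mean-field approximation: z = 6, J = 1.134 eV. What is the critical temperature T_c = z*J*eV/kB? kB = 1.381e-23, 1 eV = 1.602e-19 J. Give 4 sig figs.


Step 1: z*J = 6*1.134 = 6.804 eV
Step 2: Convert to Joules: 6.804*1.602e-19 = 1.09e-18 J
Step 3: T_c = 1.09e-18 / 1.381e-23 = 7.893e+04 K

7.893e+04


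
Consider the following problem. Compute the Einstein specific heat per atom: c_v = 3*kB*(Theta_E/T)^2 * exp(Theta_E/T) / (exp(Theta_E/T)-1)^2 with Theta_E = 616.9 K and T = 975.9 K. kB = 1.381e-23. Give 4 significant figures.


Step 1: x = Theta_E/T = 616.9/975.9 = 0.6321
Step 2: x^2 = 0.3996
Step 3: exp(x) = 1.882
Step 4: c_v = 3*1.381e-23*0.3996*1.882/(1.882-1)^2 = 4.008e-23

4.008e-23


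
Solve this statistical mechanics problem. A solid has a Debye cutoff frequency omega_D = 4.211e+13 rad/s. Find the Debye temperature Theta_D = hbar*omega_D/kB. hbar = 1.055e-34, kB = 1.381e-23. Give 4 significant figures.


Step 1: hbar*omega_D = 1.055e-34 * 4.211e+13 = 4.443e-21 J
Step 2: Theta_D = 4.443e-21 / 1.381e-23
Step 3: Theta_D = 321.7 K

321.7


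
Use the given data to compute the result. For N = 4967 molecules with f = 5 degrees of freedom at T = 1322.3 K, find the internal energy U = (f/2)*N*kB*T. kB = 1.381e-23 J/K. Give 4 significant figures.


Step 1: f/2 = 5/2 = 2.5
Step 2: N*kB*T = 4967*1.381e-23*1322.3 = 9.07e-17
Step 3: U = 2.5 * 9.07e-17 = 2.268e-16 J

2.268e-16


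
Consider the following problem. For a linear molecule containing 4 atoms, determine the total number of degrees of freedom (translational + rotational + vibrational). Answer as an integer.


Step 1: Translational DOF = 3
Step 2: Rotational DOF (linear) = 2
Step 3: Vibrational DOF = 3*4 - 5 = 7
Step 4: Total = 3 + 2 + 7 = 12

12


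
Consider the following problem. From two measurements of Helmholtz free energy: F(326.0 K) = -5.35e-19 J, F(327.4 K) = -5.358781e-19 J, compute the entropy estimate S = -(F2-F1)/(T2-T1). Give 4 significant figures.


Step 1: dF = F2 - F1 = -5.358781e-19 - (-5.35e-19) = -8.781e-22 J
Step 2: dT = T2 - T1 = 327.4 - 326.0 = 1.4 K
Step 3: S = -dF/dT = -(-8.781e-22)/1.4 = 6.272e-22 J/K

6.272e-22


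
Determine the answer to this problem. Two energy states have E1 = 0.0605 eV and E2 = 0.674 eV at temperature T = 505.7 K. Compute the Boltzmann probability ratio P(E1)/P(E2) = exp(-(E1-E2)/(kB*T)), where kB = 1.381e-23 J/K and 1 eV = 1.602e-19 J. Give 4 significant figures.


Step 1: Compute energy difference dE = E1 - E2 = 0.0605 - 0.674 = -0.6135 eV
Step 2: Convert to Joules: dE_J = -0.6135 * 1.602e-19 = -9.828e-20 J
Step 3: Compute exponent = -dE_J / (kB * T) = -(-9.828e-20) / (1.381e-23 * 505.7) = 14.07
Step 4: P(E1)/P(E2) = exp(14.07) = 1.294e+06

1.294e+06


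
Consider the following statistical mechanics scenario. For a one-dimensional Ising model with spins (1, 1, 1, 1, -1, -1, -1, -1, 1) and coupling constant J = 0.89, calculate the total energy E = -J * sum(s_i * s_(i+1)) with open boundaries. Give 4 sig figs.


Step 1: Nearest-neighbor products: 1, 1, 1, -1, 1, 1, 1, -1
Step 2: Sum of products = 4
Step 3: E = -0.89 * 4 = -3.56

-3.56


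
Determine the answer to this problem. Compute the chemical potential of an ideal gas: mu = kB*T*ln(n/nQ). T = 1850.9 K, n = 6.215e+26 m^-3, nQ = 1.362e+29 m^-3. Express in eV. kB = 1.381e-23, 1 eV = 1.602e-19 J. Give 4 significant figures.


Step 1: n/nQ = 6.215e+26/1.362e+29 = 0.004563
Step 2: ln(n/nQ) = -5.39
Step 3: mu = kB*T*ln(n/nQ) = 2.556e-20*-5.39 = -1.378e-19 J
Step 4: Convert to eV: -1.378e-19/1.602e-19 = -0.86 eV

-0.86


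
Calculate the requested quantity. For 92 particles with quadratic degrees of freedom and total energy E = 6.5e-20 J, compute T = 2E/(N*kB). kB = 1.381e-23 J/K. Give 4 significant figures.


Step 1: Numerator = 2*E = 2*6.5e-20 = 1.3e-19 J
Step 2: Denominator = N*kB = 92*1.381e-23 = 1.271e-21
Step 3: T = 1.3e-19 / 1.271e-21 = 102.3 K

102.3


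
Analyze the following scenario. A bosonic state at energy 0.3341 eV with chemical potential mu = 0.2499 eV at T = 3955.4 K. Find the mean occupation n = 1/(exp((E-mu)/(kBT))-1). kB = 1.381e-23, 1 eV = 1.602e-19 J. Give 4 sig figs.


Step 1: (E - mu) = 0.0842 eV
Step 2: x = (E-mu)*eV/(kB*T) = 0.0842*1.602e-19/(1.381e-23*3955.4) = 0.2469
Step 3: exp(x) = 1.28
Step 4: n = 1/(exp(x)-1) = 3.57

3.57


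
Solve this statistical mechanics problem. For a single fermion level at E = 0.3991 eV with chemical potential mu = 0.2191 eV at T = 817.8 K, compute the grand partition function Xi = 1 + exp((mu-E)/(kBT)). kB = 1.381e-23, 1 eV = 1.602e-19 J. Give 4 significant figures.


Step 1: (mu - E) = 0.2191 - 0.3991 = -0.18 eV
Step 2: x = (mu-E)*eV/(kB*T) = -0.18*1.602e-19/(1.381e-23*817.8) = -2.553
Step 3: exp(x) = 0.07783
Step 4: Xi = 1 + 0.07783 = 1.078

1.078


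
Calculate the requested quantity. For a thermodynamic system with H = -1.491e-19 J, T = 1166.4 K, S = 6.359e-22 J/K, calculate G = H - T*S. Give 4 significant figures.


Step 1: T*S = 1166.4 * 6.359e-22 = 7.417e-19 J
Step 2: G = H - T*S = -1.491e-19 - 7.417e-19
Step 3: G = -8.908e-19 J

-8.908e-19


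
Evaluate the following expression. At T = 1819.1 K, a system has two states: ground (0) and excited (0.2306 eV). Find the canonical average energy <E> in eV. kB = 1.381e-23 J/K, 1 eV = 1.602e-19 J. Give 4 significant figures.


Step 1: beta*E = 0.2306*1.602e-19/(1.381e-23*1819.1) = 1.471
Step 2: exp(-beta*E) = 0.2298
Step 3: <E> = 0.2306*0.2298/(1+0.2298) = 0.04309 eV

0.04309


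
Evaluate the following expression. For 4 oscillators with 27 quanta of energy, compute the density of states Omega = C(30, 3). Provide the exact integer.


Step 1: Use binomial coefficient C(30, 3)
Step 2: Numerator = 30! / 27!
Step 3: Denominator = 3!
Step 4: Omega = 4060

4060


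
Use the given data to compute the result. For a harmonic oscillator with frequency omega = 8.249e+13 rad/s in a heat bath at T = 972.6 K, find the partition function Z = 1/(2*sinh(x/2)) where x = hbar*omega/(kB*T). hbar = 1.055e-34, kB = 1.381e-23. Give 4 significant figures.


Step 1: Compute x = hbar*omega/(kB*T) = 1.055e-34*8.249e+13/(1.381e-23*972.6) = 0.6479
Step 2: x/2 = 0.324
Step 3: sinh(x/2) = 0.3297
Step 4: Z = 1/(2*0.3297) = 1.517

1.517


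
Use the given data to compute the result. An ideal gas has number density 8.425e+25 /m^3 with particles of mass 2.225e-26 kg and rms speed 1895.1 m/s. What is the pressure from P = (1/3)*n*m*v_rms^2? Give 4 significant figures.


Step 1: v_rms^2 = 1895.1^2 = 3.591e+06
Step 2: n*m = 8.425e+25*2.225e-26 = 1.875
Step 3: P = (1/3)*1.875*3.591e+06 = 2.244e+06 Pa

2.244e+06


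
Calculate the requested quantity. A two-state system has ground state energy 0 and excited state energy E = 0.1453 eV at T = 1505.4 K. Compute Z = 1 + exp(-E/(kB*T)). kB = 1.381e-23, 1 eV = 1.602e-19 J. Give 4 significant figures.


Step 1: Compute beta*E = E*eV/(kB*T) = 0.1453*1.602e-19/(1.381e-23*1505.4) = 1.12
Step 2: exp(-beta*E) = exp(-1.12) = 0.3264
Step 3: Z = 1 + 0.3264 = 1.326

1.326


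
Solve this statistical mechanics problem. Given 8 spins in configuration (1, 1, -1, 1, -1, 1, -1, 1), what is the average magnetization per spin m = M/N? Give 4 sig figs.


Step 1: Count up spins (+1): 5, down spins (-1): 3
Step 2: Total magnetization M = 5 - 3 = 2
Step 3: m = M/N = 2/8 = 0.25

0.25


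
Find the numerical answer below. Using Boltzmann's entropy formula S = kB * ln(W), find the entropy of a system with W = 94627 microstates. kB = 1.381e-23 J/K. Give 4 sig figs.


Step 1: ln(W) = ln(94627) = 11.46
Step 2: S = kB * ln(W) = 1.381e-23 * 11.46
Step 3: S = 1.582e-22 J/K

1.582e-22


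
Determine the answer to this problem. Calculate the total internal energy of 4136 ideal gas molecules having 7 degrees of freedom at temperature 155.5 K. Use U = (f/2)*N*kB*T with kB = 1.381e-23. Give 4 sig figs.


Step 1: f/2 = 7/2 = 3.5
Step 2: N*kB*T = 4136*1.381e-23*155.5 = 8.882e-18
Step 3: U = 3.5 * 8.882e-18 = 3.109e-17 J

3.109e-17


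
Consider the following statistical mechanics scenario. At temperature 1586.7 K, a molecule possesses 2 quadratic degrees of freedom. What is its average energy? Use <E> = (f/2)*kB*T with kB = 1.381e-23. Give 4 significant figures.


Step 1: f/2 = 2/2 = 1
Step 2: kB*T = 1.381e-23 * 1586.7 = 2.191e-20
Step 3: <E> = 1 * 2.191e-20 = 2.191e-20 J

2.191e-20


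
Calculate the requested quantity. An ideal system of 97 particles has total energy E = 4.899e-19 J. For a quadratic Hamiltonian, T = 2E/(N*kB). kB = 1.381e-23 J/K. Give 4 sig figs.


Step 1: Numerator = 2*E = 2*4.899e-19 = 9.798e-19 J
Step 2: Denominator = N*kB = 97*1.381e-23 = 1.34e-21
Step 3: T = 9.798e-19 / 1.34e-21 = 731.4 K

731.4


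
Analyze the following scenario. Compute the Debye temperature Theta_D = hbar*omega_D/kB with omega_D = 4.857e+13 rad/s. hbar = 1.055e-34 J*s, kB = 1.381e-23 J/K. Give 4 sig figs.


Step 1: hbar*omega_D = 1.055e-34 * 4.857e+13 = 5.124e-21 J
Step 2: Theta_D = 5.124e-21 / 1.381e-23
Step 3: Theta_D = 371 K

371


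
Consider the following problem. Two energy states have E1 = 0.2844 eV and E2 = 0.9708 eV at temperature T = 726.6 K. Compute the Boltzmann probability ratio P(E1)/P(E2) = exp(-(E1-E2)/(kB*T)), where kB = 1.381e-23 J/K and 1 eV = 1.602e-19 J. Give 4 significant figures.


Step 1: Compute energy difference dE = E1 - E2 = 0.2844 - 0.9708 = -0.6864 eV
Step 2: Convert to Joules: dE_J = -0.6864 * 1.602e-19 = -1.1e-19 J
Step 3: Compute exponent = -dE_J / (kB * T) = -(-1.1e-19) / (1.381e-23 * 726.6) = 10.96
Step 4: P(E1)/P(E2) = exp(10.96) = 5.744e+04

5.744e+04


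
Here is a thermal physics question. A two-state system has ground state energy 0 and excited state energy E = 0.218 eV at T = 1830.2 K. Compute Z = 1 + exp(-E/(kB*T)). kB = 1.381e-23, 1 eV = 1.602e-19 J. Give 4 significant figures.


Step 1: Compute beta*E = E*eV/(kB*T) = 0.218*1.602e-19/(1.381e-23*1830.2) = 1.382
Step 2: exp(-beta*E) = exp(-1.382) = 0.2511
Step 3: Z = 1 + 0.2511 = 1.251

1.251


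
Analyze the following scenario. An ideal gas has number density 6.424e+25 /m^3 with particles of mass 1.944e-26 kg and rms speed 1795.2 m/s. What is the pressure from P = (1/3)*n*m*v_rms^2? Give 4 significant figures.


Step 1: v_rms^2 = 1795.2^2 = 3.223e+06
Step 2: n*m = 6.424e+25*1.944e-26 = 1.249
Step 3: P = (1/3)*1.249*3.223e+06 = 1.342e+06 Pa

1.342e+06


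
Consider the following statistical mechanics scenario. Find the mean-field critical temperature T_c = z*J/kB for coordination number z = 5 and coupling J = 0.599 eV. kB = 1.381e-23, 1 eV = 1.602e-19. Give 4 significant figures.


Step 1: z*J = 5*0.599 = 2.995 eV
Step 2: Convert to Joules: 2.995*1.602e-19 = 4.798e-19 J
Step 3: T_c = 4.798e-19 / 1.381e-23 = 3.474e+04 K

3.474e+04


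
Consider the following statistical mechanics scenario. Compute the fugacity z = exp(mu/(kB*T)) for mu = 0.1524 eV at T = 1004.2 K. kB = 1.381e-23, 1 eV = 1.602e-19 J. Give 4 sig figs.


Step 1: Convert mu to Joules: 0.1524*1.602e-19 = 2.441e-20 J
Step 2: kB*T = 1.381e-23*1004.2 = 1.387e-20 J
Step 3: mu/(kB*T) = 1.76
Step 4: z = exp(1.76) = 5.815

5.815


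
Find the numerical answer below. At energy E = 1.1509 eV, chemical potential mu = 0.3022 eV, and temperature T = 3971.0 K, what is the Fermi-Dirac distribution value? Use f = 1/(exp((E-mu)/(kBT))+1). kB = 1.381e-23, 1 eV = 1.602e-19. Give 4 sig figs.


Step 1: (E - mu) = 1.1509 - 0.3022 = 0.8487 eV
Step 2: Convert: (E-mu)*eV = 1.36e-19 J
Step 3: x = (E-mu)*eV/(kB*T) = 2.479
Step 4: f = 1/(exp(2.479)+1) = 0.07732

0.07732


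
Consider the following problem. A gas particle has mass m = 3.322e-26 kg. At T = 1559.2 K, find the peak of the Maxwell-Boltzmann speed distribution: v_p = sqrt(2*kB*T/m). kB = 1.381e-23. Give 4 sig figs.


Step 1: Numerator = 2*kB*T = 2*1.381e-23*1559.2 = 4.307e-20
Step 2: Ratio = 4.307e-20 / 3.322e-26 = 1.296e+06
Step 3: v_p = sqrt(1.296e+06) = 1139 m/s

1139


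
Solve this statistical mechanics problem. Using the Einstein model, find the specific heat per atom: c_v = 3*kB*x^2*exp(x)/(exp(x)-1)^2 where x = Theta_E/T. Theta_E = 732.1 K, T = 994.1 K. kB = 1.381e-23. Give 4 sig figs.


Step 1: x = Theta_E/T = 732.1/994.1 = 0.7364
Step 2: x^2 = 0.5424
Step 3: exp(x) = 2.088
Step 4: c_v = 3*1.381e-23*0.5424*2.088/(2.088-1)^2 = 3.961e-23

3.961e-23


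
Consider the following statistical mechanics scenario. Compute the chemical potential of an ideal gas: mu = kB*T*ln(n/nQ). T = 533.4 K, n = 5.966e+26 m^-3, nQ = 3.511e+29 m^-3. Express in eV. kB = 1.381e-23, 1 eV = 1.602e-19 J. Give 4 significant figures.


Step 1: n/nQ = 5.966e+26/3.511e+29 = 0.001699
Step 2: ln(n/nQ) = -6.378
Step 3: mu = kB*T*ln(n/nQ) = 7.366e-21*-6.378 = -4.698e-20 J
Step 4: Convert to eV: -4.698e-20/1.602e-19 = -0.2933 eV

-0.2933


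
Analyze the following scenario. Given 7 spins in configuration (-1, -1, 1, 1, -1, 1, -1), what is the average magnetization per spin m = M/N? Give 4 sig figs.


Step 1: Count up spins (+1): 3, down spins (-1): 4
Step 2: Total magnetization M = 3 - 4 = -1
Step 3: m = M/N = -1/7 = -0.1429

-0.1429


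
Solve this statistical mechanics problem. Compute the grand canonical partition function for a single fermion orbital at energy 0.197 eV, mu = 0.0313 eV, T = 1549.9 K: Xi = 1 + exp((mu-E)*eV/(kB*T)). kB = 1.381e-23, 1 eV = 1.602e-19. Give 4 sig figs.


Step 1: (mu - E) = 0.0313 - 0.197 = -0.1657 eV
Step 2: x = (mu-E)*eV/(kB*T) = -0.1657*1.602e-19/(1.381e-23*1549.9) = -1.24
Step 3: exp(x) = 0.2893
Step 4: Xi = 1 + 0.2893 = 1.289

1.289


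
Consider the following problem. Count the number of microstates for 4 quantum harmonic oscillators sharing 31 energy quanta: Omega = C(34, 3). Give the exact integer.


Step 1: Use binomial coefficient C(34, 3)
Step 2: Numerator = 34! / 31!
Step 3: Denominator = 3!
Step 4: Omega = 5984

5984


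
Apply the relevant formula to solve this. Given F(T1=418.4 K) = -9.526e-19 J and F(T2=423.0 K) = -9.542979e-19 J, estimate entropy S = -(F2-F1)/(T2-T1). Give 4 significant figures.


Step 1: dF = F2 - F1 = -9.542979e-19 - (-9.526e-19) = -1.6979e-21 J
Step 2: dT = T2 - T1 = 423.0 - 418.4 = 4.6 K
Step 3: S = -dF/dT = -(-1.6979e-21)/4.6 = 3.691e-22 J/K

3.691e-22


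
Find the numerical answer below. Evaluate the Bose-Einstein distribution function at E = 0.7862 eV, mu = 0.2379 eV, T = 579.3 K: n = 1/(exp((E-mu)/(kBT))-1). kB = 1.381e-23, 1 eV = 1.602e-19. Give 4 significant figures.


Step 1: (E - mu) = 0.5483 eV
Step 2: x = (E-mu)*eV/(kB*T) = 0.5483*1.602e-19/(1.381e-23*579.3) = 10.98
Step 3: exp(x) = 5.866e+04
Step 4: n = 1/(exp(x)-1) = 1.705e-05

1.705e-05


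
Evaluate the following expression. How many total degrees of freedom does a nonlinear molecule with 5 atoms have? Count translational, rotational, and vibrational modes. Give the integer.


Step 1: Translational DOF = 3
Step 2: Rotational DOF (nonlinear) = 3
Step 3: Vibrational DOF = 3*5 - 6 = 9
Step 4: Total = 3 + 3 + 9 = 15

15


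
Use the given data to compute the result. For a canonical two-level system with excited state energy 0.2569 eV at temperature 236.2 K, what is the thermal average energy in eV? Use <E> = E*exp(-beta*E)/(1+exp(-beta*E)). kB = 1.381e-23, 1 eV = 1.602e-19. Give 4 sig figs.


Step 1: beta*E = 0.2569*1.602e-19/(1.381e-23*236.2) = 12.62
Step 2: exp(-beta*E) = 3.315e-06
Step 3: <E> = 0.2569*3.315e-06/(1+3.315e-06) = 8.517e-07 eV

8.517e-07


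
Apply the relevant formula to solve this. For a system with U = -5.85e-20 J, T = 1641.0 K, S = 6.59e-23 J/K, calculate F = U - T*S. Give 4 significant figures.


Step 1: T*S = 1641.0 * 6.59e-23 = 1.081e-19 J
Step 2: F = U - T*S = -5.85e-20 - 1.081e-19
Step 3: F = -1.666e-19 J

-1.666e-19


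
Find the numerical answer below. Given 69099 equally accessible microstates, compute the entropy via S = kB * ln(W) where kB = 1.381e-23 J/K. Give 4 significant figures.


Step 1: ln(W) = ln(69099) = 11.14
Step 2: S = kB * ln(W) = 1.381e-23 * 11.14
Step 3: S = 1.539e-22 J/K

1.539e-22


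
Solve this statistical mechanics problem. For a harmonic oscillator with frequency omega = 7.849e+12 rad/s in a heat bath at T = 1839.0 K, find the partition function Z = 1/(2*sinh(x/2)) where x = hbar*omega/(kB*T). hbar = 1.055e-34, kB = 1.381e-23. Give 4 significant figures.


Step 1: Compute x = hbar*omega/(kB*T) = 1.055e-34*7.849e+12/(1.381e-23*1839.0) = 0.03261
Step 2: x/2 = 0.0163
Step 3: sinh(x/2) = 0.0163
Step 4: Z = 1/(2*0.0163) = 30.67

30.67


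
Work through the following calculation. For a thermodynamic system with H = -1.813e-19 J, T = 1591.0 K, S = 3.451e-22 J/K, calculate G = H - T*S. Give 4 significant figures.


Step 1: T*S = 1591.0 * 3.451e-22 = 5.491e-19 J
Step 2: G = H - T*S = -1.813e-19 - 5.491e-19
Step 3: G = -7.304e-19 J

-7.304e-19
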